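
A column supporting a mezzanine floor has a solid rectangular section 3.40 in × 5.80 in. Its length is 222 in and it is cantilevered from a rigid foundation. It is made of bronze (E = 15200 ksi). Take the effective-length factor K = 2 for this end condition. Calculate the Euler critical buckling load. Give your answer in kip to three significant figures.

Buckling occurs about the weak axis: I_min = h·b³/12 with b = 3.40 in (the shorter side).
I_min = 5.80×3.40³/12 = 19.00 in⁴
Effective length L_e = K·L = 2 × 222 = 444.0 in
P_cr = π²EI / L_e² = π² × 15200×10³ × 19.00 / 444.0² = 1.446×10^4 lb

P_cr ≈ 14.5 kip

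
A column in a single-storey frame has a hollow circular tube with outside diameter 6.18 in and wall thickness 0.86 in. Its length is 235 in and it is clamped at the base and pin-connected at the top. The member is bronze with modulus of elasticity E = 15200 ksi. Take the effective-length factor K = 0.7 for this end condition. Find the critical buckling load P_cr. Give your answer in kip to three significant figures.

Inner diameter d_i = 6.18 − 2×0.86 = 4.460 in
I = π(d_o⁴ − d_i⁴)/64 = π(6.18⁴ − 4.460⁴)/64 = 52.18 in⁴
Effective length L_e = K·L = 0.7 × 235 = 164.5 in
P_cr = π²EI / L_e² = π² × 15200×10³ × 52.18 / 164.5² = 2.893×10^5 lb

P_cr ≈ 289 kip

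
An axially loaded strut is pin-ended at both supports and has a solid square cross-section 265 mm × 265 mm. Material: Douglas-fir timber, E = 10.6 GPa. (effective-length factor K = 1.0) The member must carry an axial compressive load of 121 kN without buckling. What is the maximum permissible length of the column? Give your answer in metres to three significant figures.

L_max ≈ 18.8 m

I = a⁴/12 = 265⁴/12 = 4.110×10^8 mm⁴
I = 4.110×10^-4 m⁴
At the buckling limit P_cr = P = 1.210×10^5 N
From P_cr = π²EI/(K·L)²:  L = (1/K)·√(π²EI/P_cr) = (1/1)·√(π²×1.06×10^10×4.110×10^-4/1.210×10^5)
L = 18.8 m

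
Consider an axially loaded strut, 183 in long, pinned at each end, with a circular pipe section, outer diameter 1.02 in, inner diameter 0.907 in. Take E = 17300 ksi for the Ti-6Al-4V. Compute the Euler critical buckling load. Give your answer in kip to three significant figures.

d_o = 1.02 in, d_i = 0.907 in
I = π(d_o⁴ − d_i⁴)/64 = π(1.02⁴ − 0.9070⁴)/64 = 1.991×10^-2 in⁴
Effective length L_e = K·L = 1 × 183 = 183.0 in
P_cr = π²EI / L_e² = π² × 17300×10³ × 1.991×10^-2 / 183.0² = 101.5 lb

P_cr ≈ 0.102 kip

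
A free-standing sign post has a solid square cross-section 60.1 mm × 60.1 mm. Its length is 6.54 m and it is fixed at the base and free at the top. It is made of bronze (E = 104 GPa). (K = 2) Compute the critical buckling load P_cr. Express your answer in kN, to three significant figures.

I = a⁴/12 = 60.1⁴/12 = 1.087×10^6 mm⁴
I = 1.087×10^6 mm⁴ = 1.087×10^-6 m⁴
Effective length L_e = K·L = 2 × 6.54 = 13.08 m
P_cr = π²EI / L_e² = π² × 104×10⁹ × 1.087×10^-6 / 13.08² = 6.523×10^3 N

P_cr ≈ 6.52 kN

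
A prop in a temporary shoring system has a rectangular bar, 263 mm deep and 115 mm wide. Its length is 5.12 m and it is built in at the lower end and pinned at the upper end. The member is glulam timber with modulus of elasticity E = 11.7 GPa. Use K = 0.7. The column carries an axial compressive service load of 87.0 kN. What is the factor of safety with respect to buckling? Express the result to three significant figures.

Buckling occurs about the weak axis: I_min = h·b³/12 with b = 115 mm (the shorter side).
I_min = 263×115³/12 = 3.333×10^7 mm⁴
I = 3.333×10^7 mm⁴ = 3.333×10^-5 m⁴
Effective length L_e = K·L = 0.7 × 5.12 = 3.584 m
P_cr = π²EI / L_e² = π² × 11.7×10⁹ × 3.333×10^-5 / 3.584² = 2.997×10^5 N
Factor of safety n = P_cr / P = 299.65 / 87.0 = 3.44

n ≈ 3.44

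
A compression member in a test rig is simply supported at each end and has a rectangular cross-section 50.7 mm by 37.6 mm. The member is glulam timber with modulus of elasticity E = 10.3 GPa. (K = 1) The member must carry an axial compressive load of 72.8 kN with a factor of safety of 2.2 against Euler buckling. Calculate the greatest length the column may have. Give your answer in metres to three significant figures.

L_max ≈ 0.378 m

Buckling occurs about the weak axis: I_min = h·b³/12 with b = 37.6 mm (the shorter side).
I_min = 50.7×37.6³/12 = 2.246×10^5 mm⁴
I = 2.246×10^-7 m⁴
Required critical load P_cr = n·P = 2.2 × 72.8 = 160.2 kN = 1.602×10^5 N
From P_cr = π²EI/(K·L)²:  L = (1/K)·√(π²EI/P_cr) = (1/1)·√(π²×1.03×10^10×2.246×10^-7/1.602×10^5)
L = 0.378 m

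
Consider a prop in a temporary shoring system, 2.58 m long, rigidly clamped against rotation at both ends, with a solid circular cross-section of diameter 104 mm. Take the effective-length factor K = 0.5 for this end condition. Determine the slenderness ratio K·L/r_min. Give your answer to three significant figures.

λ ≈ 49.6

For a solid circle r = d/4 = 104/4 = 26.00 mm
L_e = K·L = 0.5 × 2.58 m = 1.290 m = 1290.0 mm
λ = L_e / r_min = 1290.0 / 26.00 = 49.6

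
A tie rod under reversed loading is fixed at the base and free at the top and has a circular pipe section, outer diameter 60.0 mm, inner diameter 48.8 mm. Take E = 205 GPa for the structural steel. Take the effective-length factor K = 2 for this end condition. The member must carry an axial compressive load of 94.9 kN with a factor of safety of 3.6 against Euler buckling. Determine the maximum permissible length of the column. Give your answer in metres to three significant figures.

d_o = 60.0 mm, d_i = 48.8 mm
I = π(d_o⁴ − d_i⁴)/64 = π(60.0⁴ − 48.80⁴)/64 = 3.578×10^5 mm⁴
I = 3.578×10^-7 m⁴
Required critical load P_cr = n·P = 3.6 × 94.9 = 341.6 kN = 3.416×10^5 N
From P_cr = π²EI/(K·L)²:  L = (1/K)·√(π²EI/P_cr) = (1/2)·√(π²×2.05×10^11×3.578×10^-7/3.416×10^5)
L = 0.728 m

L_max ≈ 0.728 m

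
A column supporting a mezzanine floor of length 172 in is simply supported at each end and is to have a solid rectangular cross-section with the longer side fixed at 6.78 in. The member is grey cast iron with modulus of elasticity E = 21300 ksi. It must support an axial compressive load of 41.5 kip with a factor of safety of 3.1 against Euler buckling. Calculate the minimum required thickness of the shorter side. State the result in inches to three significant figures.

b ≈ 3.18 in

Required P_cr = n·P = 3.1 × 41.5 = 128.6 kip
L_e = K·L = 1 × 172 = 172.0 in
Required I = P_cr·L_e²/(π²E) = 1.286×10^5 × 172.0² / (π² × 2.13×10^7) = 18.10 in⁴
Rectangle, weak axis: I_min = h·b³/12 with h = 6.78 in fixed  ⇒  b = (12I/h)^(1/3) = 3.18 in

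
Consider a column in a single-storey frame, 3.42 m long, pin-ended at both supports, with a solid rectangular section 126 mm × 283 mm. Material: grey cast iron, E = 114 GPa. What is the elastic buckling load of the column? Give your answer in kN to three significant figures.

Buckling occurs about the weak axis: I_min = h·b³/12 with b = 126 mm (the shorter side).
I_min = 283×126³/12 = 4.718×10^7 mm⁴
I = 4.718×10^7 mm⁴ = 4.718×10^-5 m⁴
Effective length L_e = K·L = 1 × 3.42 = 3.420 m
P_cr = π²EI / L_e² = π² × 114×10⁹ × 4.718×10^-5 / 3.420² = 4.538×10^6 N

P_cr ≈ 4540 kN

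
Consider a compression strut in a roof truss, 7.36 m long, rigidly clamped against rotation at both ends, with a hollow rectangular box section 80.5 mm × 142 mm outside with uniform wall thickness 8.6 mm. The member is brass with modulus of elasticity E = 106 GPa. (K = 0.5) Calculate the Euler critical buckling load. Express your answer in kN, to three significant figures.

P_cr ≈ 273 kN

Inner dimensions: h_i = 142 − 2×8.6 = 124.8 mm, b_i = 80.5 − 2×8.6 = 63.30 mm
Weak-axis I_min = (h_o·b_o³ − h_i·b_i³)/12 with b_o = 80.5, b_i = 63.30 mm (shorter outer/inner sides).
I_min = (142×80.5³ − 124.8×63.30³)/12 = 3.535×10^6 mm⁴
I = 3.535×10^6 mm⁴ = 3.535×10^-6 m⁴
Effective length L_e = K·L = 0.5 × 7.36 = 3.680 m
P_cr = π²EI / L_e² = π² × 106×10⁹ × 3.535×10^-6 / 3.680² = 2.731×10^5 N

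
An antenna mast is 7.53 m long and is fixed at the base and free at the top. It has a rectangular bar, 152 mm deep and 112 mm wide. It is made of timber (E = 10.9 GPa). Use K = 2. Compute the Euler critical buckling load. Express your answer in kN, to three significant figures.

Buckling occurs about the weak axis: I_min = h·b³/12 with b = 112 mm (the shorter side).
I_min = 152×112³/12 = 1.780×10^7 mm⁴
I = 1.780×10^7 mm⁴ = 1.780×10^-5 m⁴
Effective length L_e = K·L = 2 × 7.53 = 15.06 m
P_cr = π²EI / L_e² = π² × 10.9×10⁹ × 1.780×10^-5 / 15.06² = 8.441×10^3 N

P_cr ≈ 8.44 kN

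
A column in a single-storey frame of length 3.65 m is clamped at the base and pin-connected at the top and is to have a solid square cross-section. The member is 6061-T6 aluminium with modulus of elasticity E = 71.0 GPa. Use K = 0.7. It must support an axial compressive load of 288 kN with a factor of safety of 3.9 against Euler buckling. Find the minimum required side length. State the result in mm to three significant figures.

Required P_cr = n·P = 3.9 × 288 = 1123 kN
L_e = K·L = 0.7 × 3.65 = 2.555 m
Required I = P_cr·L_e²/(π²E) = 1.123×10^6 × 2.555² / (π² × 7.10×10^10) = 1.046×10^-5 m⁴
I_req = 1.046×10^7 mm⁴
Solid square: I = a⁴/12  ⇒  a = (12I)^(1/4) = (12×1.046×10^7)^(1/4) = 106 mm

a ≈ 106 mm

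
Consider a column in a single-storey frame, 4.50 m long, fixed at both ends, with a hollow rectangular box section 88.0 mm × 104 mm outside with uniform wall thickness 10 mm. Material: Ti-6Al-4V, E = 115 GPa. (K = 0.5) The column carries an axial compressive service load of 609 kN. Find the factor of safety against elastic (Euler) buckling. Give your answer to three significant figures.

n ≈ 1.36

Inner dimensions: h_i = 104 − 2×10 = 84.00 mm, b_i = 88.0 − 2×10 = 68.00 mm
Weak-axis I_min = (h_o·b_o³ − h_i·b_i³)/12 with b_o = 88.0, b_i = 68.00 mm (shorter outer/inner sides).
I_min = (104×88.0³ − 84.00×68.00³)/12 = 3.705×10^6 mm⁴
I = 3.705×10^6 mm⁴ = 3.705×10^-6 m⁴
Effective length L_e = K·L = 0.5 × 4.50 = 2.250 m
P_cr = π²EI / L_e² = π² × 115×10⁹ × 3.705×10^-6 / 2.250² = 8.307×10^5 N
Factor of safety n = P_cr / P = 830.67 / 609 = 1.36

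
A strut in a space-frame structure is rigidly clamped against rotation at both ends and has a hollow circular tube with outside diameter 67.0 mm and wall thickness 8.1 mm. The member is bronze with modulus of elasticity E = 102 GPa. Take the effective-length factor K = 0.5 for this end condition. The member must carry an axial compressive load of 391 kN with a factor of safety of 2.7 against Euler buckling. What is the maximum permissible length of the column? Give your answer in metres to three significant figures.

L_max ≈ 1.59 m

Inner diameter d_i = 67.0 − 2×8.1 = 50.80 mm
I = π(d_o⁴ − d_i⁴)/64 = π(67.0⁴ − 50.80⁴)/64 = 6.623×10^5 mm⁴
I = 6.623×10^-7 m⁴
Required critical load P_cr = n·P = 2.7 × 391 = 1056 kN = 1.056×10^6 N
From P_cr = π²EI/(K·L)²:  L = (1/K)·√(π²EI/P_cr) = (1/0.5)·√(π²×1.02×10^11×6.623×10^-7/1.056×10^6)
L = 1.59 m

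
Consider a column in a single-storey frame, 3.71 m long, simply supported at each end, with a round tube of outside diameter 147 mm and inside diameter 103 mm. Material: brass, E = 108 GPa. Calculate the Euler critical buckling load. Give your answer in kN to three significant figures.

P_cr ≈ 1350 kN

d_o = 147 mm, d_i = 103 mm
I = π(d_o⁴ − d_i⁴)/64 = π(147⁴ − 103.0⁴)/64 = 1.740×10^7 mm⁴
I = 1.740×10^7 mm⁴ = 1.740×10^-5 m⁴
Effective length L_e = K·L = 1 × 3.71 = 3.710 m
P_cr = π²EI / L_e² = π² × 108×10⁹ × 1.740×10^-5 / 3.710² = 1.347×10^6 N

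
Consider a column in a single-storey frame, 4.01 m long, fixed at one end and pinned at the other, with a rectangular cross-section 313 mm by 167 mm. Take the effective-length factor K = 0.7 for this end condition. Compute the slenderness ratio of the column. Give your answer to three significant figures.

λ ≈ 58.2

For a rectangle r_min = b/√12 = 167/√12 = 48.21 mm
L_e = K·L = 0.7 × 4.01 m = 2.807 m = 2807.0 mm
λ = L_e / r_min = 2807.0 / 48.21 = 58.2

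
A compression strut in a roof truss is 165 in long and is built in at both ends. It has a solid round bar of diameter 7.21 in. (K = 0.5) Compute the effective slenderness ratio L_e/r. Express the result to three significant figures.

λ ≈ 45.8

For a solid circle r = d/4 = 7.21/4 = 1.802 in
L_e = K·L = 0.5 × 165 = 82.50 in
λ = L_e / r_min = 82.500 / 1.802 = 45.8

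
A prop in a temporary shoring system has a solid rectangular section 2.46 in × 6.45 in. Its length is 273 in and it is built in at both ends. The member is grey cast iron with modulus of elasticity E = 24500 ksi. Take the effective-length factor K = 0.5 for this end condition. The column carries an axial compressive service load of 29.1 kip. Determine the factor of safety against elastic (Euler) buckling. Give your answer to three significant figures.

Buckling occurs about the weak axis: I_min = h·b³/12 with b = 2.46 in (the shorter side).
I_min = 6.45×2.46³/12 = 8.002 in⁴
Effective length L_e = K·L = 0.5 × 273 = 136.5 in
P_cr = π²EI / L_e² = π² × 24500×10³ × 8.002 / 136.5² = 1.038×10^5 lb
Factor of safety n = P_cr / P = 103.84 / 29.1 = 3.57

n ≈ 3.57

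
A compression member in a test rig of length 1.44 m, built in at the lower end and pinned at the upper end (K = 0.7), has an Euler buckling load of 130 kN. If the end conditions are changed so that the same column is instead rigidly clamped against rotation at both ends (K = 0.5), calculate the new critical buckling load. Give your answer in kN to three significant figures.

P_cr ≈ 255 kN

P_cr ∝ 1/K², so P_cr,new = P_cr,old × (K_old/K_new)² = 130 × (0.7/0.5)²
= 130 × 1.960 = 255 kN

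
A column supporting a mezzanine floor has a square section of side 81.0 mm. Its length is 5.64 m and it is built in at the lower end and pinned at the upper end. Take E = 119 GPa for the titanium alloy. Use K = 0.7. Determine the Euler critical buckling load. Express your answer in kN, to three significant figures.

I = a⁴/12 = 81.0⁴/12 = 3.587×10^6 mm⁴
I = 3.587×10^6 mm⁴ = 3.587×10^-6 m⁴
Effective length L_e = K·L = 0.7 × 5.64 = 3.948 m
P_cr = π²EI / L_e² = π² × 119×10⁹ × 3.587×10^-6 / 3.948² = 2.703×10^5 N

P_cr ≈ 270 kN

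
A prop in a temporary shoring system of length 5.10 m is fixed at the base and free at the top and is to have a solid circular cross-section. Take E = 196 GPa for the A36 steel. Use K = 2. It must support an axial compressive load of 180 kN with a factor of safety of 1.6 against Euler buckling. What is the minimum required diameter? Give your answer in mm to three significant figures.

Required P_cr = n·P = 1.6 × 180 = 288.0 kN
L_e = K·L = 2 × 5.10 = 10.20 m
Required I = P_cr·L_e²/(π²E) = 2.880×10^5 × 10.20² / (π² × 1.96×10^11) = 1.549×10^-5 m⁴
I_req = 1.549×10^7 mm⁴
Solid circle: I = πd⁴/64  ⇒  d = (64I/π)^(1/4) = (64×1.549×10^7/π)^(1/4) = 133 mm

d ≈ 133 mm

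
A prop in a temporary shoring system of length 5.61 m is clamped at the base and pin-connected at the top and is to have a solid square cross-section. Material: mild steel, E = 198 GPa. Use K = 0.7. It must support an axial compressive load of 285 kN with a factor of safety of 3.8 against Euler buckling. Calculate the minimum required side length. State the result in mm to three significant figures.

a ≈ 101 mm

Required P_cr = n·P = 3.8 × 285 = 1083 kN
L_e = K·L = 0.7 × 5.61 = 3.927 m
Required I = P_cr·L_e²/(π²E) = 1.083×10^6 × 3.927² / (π² × 1.98×10^11) = 8.546×10^-6 m⁴
I_req = 8.546×10^6 mm⁴
Solid square: I = a⁴/12  ⇒  a = (12I)^(1/4) = (12×8.546×10^6)^(1/4) = 101 mm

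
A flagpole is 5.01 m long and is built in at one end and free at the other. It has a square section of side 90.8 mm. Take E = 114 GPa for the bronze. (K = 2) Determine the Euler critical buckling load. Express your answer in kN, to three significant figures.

P_cr ≈ 63.5 kN

I = a⁴/12 = 90.8⁴/12 = 5.665×10^6 mm⁴
I = 5.665×10^6 mm⁴ = 5.665×10^-6 m⁴
Effective length L_e = K·L = 2 × 5.01 = 10.02 m
P_cr = π²EI / L_e² = π² × 114×10⁹ × 5.665×10^-6 / 10.02² = 6.348×10^4 N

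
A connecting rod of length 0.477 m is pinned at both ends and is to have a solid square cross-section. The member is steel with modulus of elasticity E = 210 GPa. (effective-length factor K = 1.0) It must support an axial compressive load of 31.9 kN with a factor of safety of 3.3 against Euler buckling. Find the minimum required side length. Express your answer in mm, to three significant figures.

a ≈ 19.3 mm

Required P_cr = n·P = 3.3 × 31.9 = 105.3 kN
L_e = K·L = 1 × 0.477 = 0.4770 m
Required I = P_cr·L_e²/(π²E) = 1.053×10^5 × 0.4770² / (π² × 2.10×10^11) = 1.156×10^-8 m⁴
I_req = 1.156×10^4 mm⁴
Solid square: I = a⁴/12  ⇒  a = (12I)^(1/4) = (12×1.156×10^4)^(1/4) = 19.3 mm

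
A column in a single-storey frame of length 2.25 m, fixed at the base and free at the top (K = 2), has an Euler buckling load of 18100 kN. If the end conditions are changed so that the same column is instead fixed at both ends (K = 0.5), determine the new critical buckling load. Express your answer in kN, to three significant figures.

P_cr ∝ 1/K², so P_cr,new = P_cr,old × (K_old/K_new)² = 18100 × (2/0.5)²
= 18100 × 16.00 = 290000 kN

P_cr ≈ 290000 kN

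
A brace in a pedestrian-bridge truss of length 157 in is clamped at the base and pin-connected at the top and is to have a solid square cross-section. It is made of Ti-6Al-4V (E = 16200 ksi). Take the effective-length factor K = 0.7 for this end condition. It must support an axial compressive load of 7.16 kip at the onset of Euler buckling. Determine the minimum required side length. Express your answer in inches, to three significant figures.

L_e = K·L = 0.7 × 157 = 109.9 in
Required I = P_cr·L_e²/(π²E) = 7.160×10^3 × 109.9² / (π² × 1.62×10^7) = 0.5409 in⁴
Solid square: I = a⁴/12  ⇒  a = (12I)^(1/4) = (12×0.5409)^(1/4) = 1.60 in

a ≈ 1.60 in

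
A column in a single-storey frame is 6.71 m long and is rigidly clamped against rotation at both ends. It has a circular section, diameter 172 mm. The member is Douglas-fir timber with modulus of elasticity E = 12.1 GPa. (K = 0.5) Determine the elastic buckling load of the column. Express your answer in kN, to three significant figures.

P_cr ≈ 456 kN

I = πd⁴/64 = π×172⁴/64 = 4.296×10^7 mm⁴
I = 4.296×10^7 mm⁴ = 4.296×10^-5 m⁴
Effective length L_e = K·L = 0.5 × 6.71 = 3.355 m
P_cr = π²EI / L_e² = π² × 12.1×10⁹ × 4.296×10^-5 / 3.355² = 4.558×10^5 N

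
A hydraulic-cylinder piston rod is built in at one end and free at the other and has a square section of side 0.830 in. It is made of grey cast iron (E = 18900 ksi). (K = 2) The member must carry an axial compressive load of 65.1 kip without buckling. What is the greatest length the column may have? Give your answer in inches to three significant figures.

I = a⁴/12 = 0.830⁴/12 = 3.955×10^-2 in⁴
At the buckling limit P_cr = P = 6.510×10^4 lb
From P_cr = π²EI/(K·L)²:  L = (1/K)·√(π²EI/P_cr) = (1/2)·√(π²×1.89×10^7×3.955×10^-2/6.510×10^4)
L = 5.32 in

L_max ≈ 5.32 in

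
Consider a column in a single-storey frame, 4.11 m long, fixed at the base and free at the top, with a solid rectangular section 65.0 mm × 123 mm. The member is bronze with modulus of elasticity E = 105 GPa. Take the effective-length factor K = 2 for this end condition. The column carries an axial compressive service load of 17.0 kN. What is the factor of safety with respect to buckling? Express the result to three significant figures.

n ≈ 2.54

Buckling occurs about the weak axis: I_min = h·b³/12 with b = 65.0 mm (the shorter side).
I_min = 123×65.0³/12 = 2.815×10^6 mm⁴
I = 2.815×10^6 mm⁴ = 2.815×10^-6 m⁴
Effective length L_e = K·L = 2 × 4.11 = 8.220 m
P_cr = π²EI / L_e² = π² × 105×10⁹ × 2.815×10^-6 / 8.220² = 4.317×10^4 N
Factor of safety n = P_cr / P = 43.173 / 17.0 = 2.54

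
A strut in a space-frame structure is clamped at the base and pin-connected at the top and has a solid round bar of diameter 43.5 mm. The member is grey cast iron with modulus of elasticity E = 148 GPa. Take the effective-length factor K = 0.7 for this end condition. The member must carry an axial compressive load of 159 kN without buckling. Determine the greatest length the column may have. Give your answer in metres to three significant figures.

L_max ≈ 1.82 m

I = πd⁴/64 = π×43.5⁴/64 = 1.758×10^5 mm⁴
I = 1.758×10^-7 m⁴
At the buckling limit P_cr = P = 1.590×10^5 N
From P_cr = π²EI/(K·L)²:  L = (1/K)·√(π²EI/P_cr) = (1/0.7)·√(π²×1.48×10^11×1.758×10^-7/1.590×10^5)
L = 1.82 m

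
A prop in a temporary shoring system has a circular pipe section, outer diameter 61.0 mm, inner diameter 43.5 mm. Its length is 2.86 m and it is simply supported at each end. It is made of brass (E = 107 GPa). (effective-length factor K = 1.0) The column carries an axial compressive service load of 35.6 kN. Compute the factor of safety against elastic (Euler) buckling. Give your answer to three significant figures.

d_o = 61.0 mm, d_i = 43.5 mm
I = π(d_o⁴ − d_i⁴)/64 = π(61.0⁴ − 43.50⁴)/64 = 5.039×10^5 mm⁴
I = 5.039×10^5 mm⁴ = 5.039×10^-7 m⁴
Effective length L_e = K·L = 1 × 2.86 = 2.860 m
P_cr = π²EI / L_e² = π² × 107×10⁹ × 5.039×10^-7 / 2.860² = 6.506×10^4 N
Factor of safety n = P_cr / P = 65.056 / 35.6 = 1.83

n ≈ 1.83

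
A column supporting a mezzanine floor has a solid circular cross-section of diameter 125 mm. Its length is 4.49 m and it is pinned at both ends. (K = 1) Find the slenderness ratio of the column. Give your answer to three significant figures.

For a solid circle r = d/4 = 125/4 = 31.25 mm
L_e = K·L = 1 × 4.49 m = 4.490 m = 4490.0 mm
λ = L_e / r_min = 4490.0 / 31.25 = 144

λ ≈ 144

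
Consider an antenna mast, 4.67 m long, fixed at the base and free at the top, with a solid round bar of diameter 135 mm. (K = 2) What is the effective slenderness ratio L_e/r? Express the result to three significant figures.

I = πd⁴/64 = π×135⁴/64 = 1.630×10^7 mm⁴
A = 1.431×10^4 mm²;  r_min = √(I/A) = √(1.630×10^7/1.431×10^4) = 33.75 mm
L_e = K·L = 2 × 4.67 m = 9.340 m = 9340.0 mm
λ = L_e / r_min = 9340.0 / 33.75 = 277

λ ≈ 277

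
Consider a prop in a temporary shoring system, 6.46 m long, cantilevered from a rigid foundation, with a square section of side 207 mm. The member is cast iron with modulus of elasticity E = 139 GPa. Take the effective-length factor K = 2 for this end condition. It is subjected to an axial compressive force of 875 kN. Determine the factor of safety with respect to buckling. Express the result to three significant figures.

n ≈ 1.44

I = a⁴/12 = 207⁴/12 = 1.530×10^8 mm⁴
I = 1.530×10^8 mm⁴ = 1.530×10^-4 m⁴
Effective length L_e = K·L = 2 × 6.46 = 12.92 m
P_cr = π²EI / L_e² = π² × 139×10⁹ × 1.530×10^-4 / 12.92² = 1.257×10^6 N
Factor of safety n = P_cr / P = 1257.4 / 875 = 1.44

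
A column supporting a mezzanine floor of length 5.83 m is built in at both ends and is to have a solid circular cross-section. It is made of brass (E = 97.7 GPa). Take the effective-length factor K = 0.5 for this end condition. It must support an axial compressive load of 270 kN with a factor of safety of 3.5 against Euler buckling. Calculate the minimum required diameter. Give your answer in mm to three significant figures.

d ≈ 114 mm

Required P_cr = n·P = 3.5 × 270 = 945.0 kN
L_e = K·L = 0.5 × 5.83 = 2.915 m
Required I = P_cr·L_e²/(π²E) = 9.450×10^5 × 2.915² / (π² × 9.77×10^10) = 8.327×10^-6 m⁴
I_req = 8.327×10^6 mm⁴
Solid circle: I = πd⁴/64  ⇒  d = (64I/π)^(1/4) = (64×8.327×10^6/π)^(1/4) = 114 mm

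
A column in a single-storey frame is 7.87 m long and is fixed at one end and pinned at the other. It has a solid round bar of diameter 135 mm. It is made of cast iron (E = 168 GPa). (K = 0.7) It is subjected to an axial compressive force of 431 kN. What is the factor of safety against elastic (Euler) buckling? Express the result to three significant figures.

n ≈ 2.07

I = πd⁴/64 = π×135⁴/64 = 1.630×10^7 mm⁴
I = 1.630×10^7 mm⁴ = 1.630×10^-5 m⁴
Effective length L_e = K·L = 0.7 × 7.87 = 5.509 m
P_cr = π²EI / L_e² = π² × 168×10⁹ × 1.630×10^-5 / 5.509² = 8.908×10^5 N
Factor of safety n = P_cr / P = 890.78 / 431 = 2.07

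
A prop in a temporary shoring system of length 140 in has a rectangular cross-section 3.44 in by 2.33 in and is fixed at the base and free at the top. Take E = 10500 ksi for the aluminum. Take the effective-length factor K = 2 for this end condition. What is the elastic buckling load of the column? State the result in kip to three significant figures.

P_cr ≈ 4.79 kip

Buckling occurs about the weak axis: I_min = h·b³/12 with b = 2.33 in (the shorter side).
I_min = 3.44×2.33³/12 = 3.626 in⁴
Effective length L_e = K·L = 2 × 140 = 280.0 in
P_cr = π²EI / L_e² = π² × 10500×10³ × 3.626 / 280.0² = 4.793×10^3 lb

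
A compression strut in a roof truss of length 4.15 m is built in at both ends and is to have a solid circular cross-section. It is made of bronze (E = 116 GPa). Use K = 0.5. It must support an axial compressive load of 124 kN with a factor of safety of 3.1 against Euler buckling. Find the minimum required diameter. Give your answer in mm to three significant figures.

Required P_cr = n·P = 3.1 × 124 = 384.4 kN
L_e = K·L = 0.5 × 4.15 = 2.075 m
Required I = P_cr·L_e²/(π²E) = 3.844×10^5 × 2.075² / (π² × 1.16×10^11) = 1.446×10^-6 m⁴
I_req = 1.446×10^6 mm⁴
Solid circle: I = πd⁴/64  ⇒  d = (64I/π)^(1/4) = (64×1.446×10^6/π)^(1/4) = 73.7 mm

d ≈ 73.7 mm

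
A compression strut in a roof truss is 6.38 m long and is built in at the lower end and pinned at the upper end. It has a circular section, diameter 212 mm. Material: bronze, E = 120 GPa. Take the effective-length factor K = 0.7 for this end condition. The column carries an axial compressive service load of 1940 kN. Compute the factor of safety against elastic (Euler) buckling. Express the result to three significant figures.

n ≈ 3.03

I = πd⁴/64 = π×212⁴/64 = 9.915×10^7 mm⁴
I = 9.915×10^7 mm⁴ = 9.915×10^-5 m⁴
Effective length L_e = K·L = 0.7 × 6.38 = 4.466 m
P_cr = π²EI / L_e² = π² × 120×10⁹ × 9.915×10^-5 / 4.466² = 5.888×10^6 N
Factor of safety n = P_cr / P = 5887.9 / 1940 = 3.03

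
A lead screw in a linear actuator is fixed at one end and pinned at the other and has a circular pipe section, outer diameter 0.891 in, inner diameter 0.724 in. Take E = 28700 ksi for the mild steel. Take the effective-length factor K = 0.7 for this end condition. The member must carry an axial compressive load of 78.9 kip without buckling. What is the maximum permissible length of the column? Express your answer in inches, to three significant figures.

L_max ≈ 11.3 in

d_o = 0.891 in, d_i = 0.724 in
I = π(d_o⁴ − d_i⁴)/64 = π(0.891⁴ − 0.7240⁴)/64 = 1.745×10^-2 in⁴
At the buckling limit P_cr = P = 7.890×10^4 lb
From P_cr = π²EI/(K·L)²:  L = (1/K)·√(π²EI/P_cr) = (1/0.7)·√(π²×2.87×10^7×1.745×10^-2/7.890×10^4)
L = 11.3 in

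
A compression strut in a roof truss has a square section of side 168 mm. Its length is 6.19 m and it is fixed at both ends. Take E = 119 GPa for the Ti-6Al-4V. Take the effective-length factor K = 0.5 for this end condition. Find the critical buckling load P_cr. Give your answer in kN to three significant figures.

P_cr ≈ 8140 kN

I = a⁴/12 = 168⁴/12 = 6.638×10^7 mm⁴
I = 6.638×10^7 mm⁴ = 6.638×10^-5 m⁴
Effective length L_e = K·L = 0.5 × 6.19 = 3.095 m
P_cr = π²EI / L_e² = π² × 119×10⁹ × 6.638×10^-5 / 3.095² = 8.139×10^6 N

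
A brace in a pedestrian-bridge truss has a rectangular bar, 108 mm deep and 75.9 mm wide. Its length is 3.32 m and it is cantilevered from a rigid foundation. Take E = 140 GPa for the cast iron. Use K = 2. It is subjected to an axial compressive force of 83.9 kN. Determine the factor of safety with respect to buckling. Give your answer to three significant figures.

Buckling occurs about the weak axis: I_min = h·b³/12 with b = 75.9 mm (the shorter side).
I_min = 108×75.9³/12 = 3.935×10^6 mm⁴
I = 3.935×10^6 mm⁴ = 3.935×10^-6 m⁴
Effective length L_e = K·L = 2 × 3.32 = 6.640 m
P_cr = π²EI / L_e² = π² × 140×10⁹ × 3.935×10^-6 / 6.640² = 1.233×10^5 N
Factor of safety n = P_cr / P = 123.33 / 83.9 = 1.47

n ≈ 1.47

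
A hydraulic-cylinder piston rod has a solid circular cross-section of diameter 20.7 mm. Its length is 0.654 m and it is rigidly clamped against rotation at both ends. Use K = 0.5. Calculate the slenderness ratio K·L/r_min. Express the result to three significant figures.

I = πd⁴/64 = π×20.7⁴/64 = 9.013×10^3 mm⁴
A = 336.5 mm²;  r_min = √(I/A) = √(9.013×10^3/336.5) = 5.175 mm
L_e = K·L = 0.5 × 0.654 m = 0.3270 m = 327.00 mm
λ = L_e / r_min = 327.00 / 5.175 = 63.2

λ ≈ 63.2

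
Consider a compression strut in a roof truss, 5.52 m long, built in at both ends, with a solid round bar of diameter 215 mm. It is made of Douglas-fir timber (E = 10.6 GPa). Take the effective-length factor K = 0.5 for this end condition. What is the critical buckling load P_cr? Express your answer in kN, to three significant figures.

I = πd⁴/64 = π×215⁴/64 = 1.049×10^8 mm⁴
I = 1.049×10^8 mm⁴ = 1.049×10^-4 m⁴
Effective length L_e = K·L = 0.5 × 5.52 = 2.760 m
P_cr = π²EI / L_e² = π² × 10.6×10⁹ × 1.049×10^-4 / 2.760² = 1.440×10^6 N

P_cr ≈ 1440 kN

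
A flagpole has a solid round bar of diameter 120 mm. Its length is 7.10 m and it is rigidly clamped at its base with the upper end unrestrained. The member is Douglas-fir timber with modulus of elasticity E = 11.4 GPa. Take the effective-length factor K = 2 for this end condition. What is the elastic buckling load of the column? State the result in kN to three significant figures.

P_cr ≈ 5.68 kN

I = πd⁴/64 = π×120⁴/64 = 1.018×10^7 mm⁴
I = 1.018×10^7 mm⁴ = 1.018×10^-5 m⁴
Effective length L_e = K·L = 2 × 7.10 = 14.20 m
P_cr = π²EI / L_e² = π² × 11.4×10⁹ × 1.018×10^-5 / 14.20² = 5.680×10^3 N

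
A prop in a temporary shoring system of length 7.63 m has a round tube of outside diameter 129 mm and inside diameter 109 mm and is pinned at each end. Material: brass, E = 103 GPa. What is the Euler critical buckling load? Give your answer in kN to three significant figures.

d_o = 129 mm, d_i = 109 mm
I = π(d_o⁴ − d_i⁴)/64 = π(129⁴ − 109.0⁴)/64 = 6.664×10^6 mm⁴
I = 6.664×10^6 mm⁴ = 6.664×10^-6 m⁴
Effective length L_e = K·L = 1 × 7.63 = 7.630 m
P_cr = π²EI / L_e² = π² × 103×10⁹ × 6.664×10^-6 / 7.630² = 1.164×10^5 N

P_cr ≈ 116 kN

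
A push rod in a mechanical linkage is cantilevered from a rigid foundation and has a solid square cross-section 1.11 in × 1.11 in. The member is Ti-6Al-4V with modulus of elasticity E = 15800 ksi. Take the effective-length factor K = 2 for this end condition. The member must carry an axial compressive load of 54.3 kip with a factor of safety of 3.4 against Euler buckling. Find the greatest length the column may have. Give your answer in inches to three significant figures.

I = a⁴/12 = 1.11⁴/12 = 0.1265 in⁴
Required critical load P_cr = n·P = 3.4 × 54.3 = 184.6 kip = 1.846×10^5 lb
From P_cr = π²EI/(K·L)²:  L = (1/K)·√(π²EI/P_cr) = (1/2)·√(π²×1.58×10^7×0.1265/1.846×10^5)
L = 5.17 in

L_max ≈ 5.17 in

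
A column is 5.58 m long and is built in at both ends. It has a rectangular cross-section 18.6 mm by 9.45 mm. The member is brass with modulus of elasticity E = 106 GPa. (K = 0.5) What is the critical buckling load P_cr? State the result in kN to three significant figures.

Buckling occurs about the weak axis: I_min = h·b³/12 with b = 9.45 mm (the shorter side).
I_min = 18.6×9.45³/12 = 1.308×10^3 mm⁴
I = 1.308×10^3 mm⁴ = 1.308×10^-9 m⁴
Effective length L_e = K·L = 0.5 × 5.58 = 2.790 m
P_cr = π²EI / L_e² = π² × 106×10⁹ × 1.308×10^-9 / 2.790² = 175.8 N

P_cr ≈ 0.176 kN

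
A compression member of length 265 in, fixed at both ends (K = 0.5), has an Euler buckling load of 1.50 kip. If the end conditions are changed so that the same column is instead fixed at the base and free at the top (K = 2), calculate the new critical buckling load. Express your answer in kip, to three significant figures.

P_cr ∝ 1/K², so P_cr,new = P_cr,old × (K_old/K_new)² = 1.50 × (0.5/2)²
= 1.50 × 0.06250 = 0.0938 kip

P_cr ≈ 0.0938 kip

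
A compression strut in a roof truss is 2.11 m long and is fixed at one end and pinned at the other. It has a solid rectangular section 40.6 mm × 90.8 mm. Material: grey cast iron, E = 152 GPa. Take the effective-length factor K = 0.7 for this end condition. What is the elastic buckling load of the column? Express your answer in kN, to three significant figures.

Buckling occurs about the weak axis: I_min = h·b³/12 with b = 40.6 mm (the shorter side).
I_min = 90.8×40.6³/12 = 5.064×10^5 mm⁴
I = 5.064×10^5 mm⁴ = 5.064×10^-7 m⁴
Effective length L_e = K·L = 0.7 × 2.11 = 1.477 m
P_cr = π²EI / L_e² = π² × 152×10⁹ × 5.064×10^-7 / 1.477² = 3.482×10^5 N

P_cr ≈ 348 kN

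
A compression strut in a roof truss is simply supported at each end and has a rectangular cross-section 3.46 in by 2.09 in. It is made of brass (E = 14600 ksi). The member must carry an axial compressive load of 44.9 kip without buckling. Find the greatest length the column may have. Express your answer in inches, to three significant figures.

Buckling occurs about the weak axis: I_min = h·b³/12 with b = 2.09 in (the shorter side).
I_min = 3.46×2.09³/12 = 2.632 in⁴
At the buckling limit P_cr = P = 4.490×10^4 lb
From P_cr = π²EI/(K·L)²:  L = (1/K)·√(π²EI/P_cr) = (1/1)·√(π²×1.46×10^7×2.632/4.490×10^4)
L = 91.9 in

L_max ≈ 91.9 in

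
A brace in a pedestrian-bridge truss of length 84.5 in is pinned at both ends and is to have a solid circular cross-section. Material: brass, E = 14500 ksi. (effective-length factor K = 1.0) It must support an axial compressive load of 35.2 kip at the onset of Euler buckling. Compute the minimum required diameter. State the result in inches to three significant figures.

d ≈ 2.45 in

L_e = K·L = 1 × 84.5 = 84.50 in
Required I = P_cr·L_e²/(π²E) = 3.520×10^4 × 84.50² / (π² × 1.45×10^7) = 1.756 in⁴
Solid circle: I = πd⁴/64  ⇒  d = (64I/π)^(1/4) = (64×1.756/π)^(1/4) = 2.45 in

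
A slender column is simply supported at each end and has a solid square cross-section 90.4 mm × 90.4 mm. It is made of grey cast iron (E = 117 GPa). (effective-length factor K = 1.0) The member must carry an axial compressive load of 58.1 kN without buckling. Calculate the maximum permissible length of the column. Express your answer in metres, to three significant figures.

L_max ≈ 10.5 m

I = a⁴/12 = 90.4⁴/12 = 5.565×10^6 mm⁴
I = 5.565×10^-6 m⁴
At the buckling limit P_cr = P = 5.810×10^4 N
From P_cr = π²EI/(K·L)²:  L = (1/K)·√(π²EI/P_cr) = (1/1)·√(π²×1.17×10^11×5.565×10^-6/5.810×10^4)
L = 10.5 m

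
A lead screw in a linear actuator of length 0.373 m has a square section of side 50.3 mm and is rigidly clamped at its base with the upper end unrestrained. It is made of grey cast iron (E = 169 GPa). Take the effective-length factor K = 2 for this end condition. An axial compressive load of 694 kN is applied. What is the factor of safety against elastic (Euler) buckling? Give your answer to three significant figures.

n ≈ 2.30

I = a⁴/12 = 50.3⁴/12 = 5.334×10^5 mm⁴
I = 5.334×10^5 mm⁴ = 5.334×10^-7 m⁴
Effective length L_e = K·L = 2 × 0.373 = 0.7460 m
P_cr = π²EI / L_e² = π² × 169×10⁹ × 5.334×10^-7 / 0.7460² = 1.599×10^6 N
Factor of safety n = P_cr / P = 1598.8 / 694 = 2.30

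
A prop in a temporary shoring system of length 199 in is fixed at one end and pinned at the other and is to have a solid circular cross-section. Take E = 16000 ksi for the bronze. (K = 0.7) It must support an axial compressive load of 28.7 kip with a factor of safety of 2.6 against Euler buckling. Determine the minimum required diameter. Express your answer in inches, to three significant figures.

Required P_cr = n·P = 2.6 × 28.7 = 74.62 kip
L_e = K·L = 0.7 × 199 = 139.3 in
Required I = P_cr·L_e²/(π²E) = 7.462×10^4 × 139.3² / (π² × 1.60×10^7) = 9.169 in⁴
Solid circle: I = πd⁴/64  ⇒  d = (64I/π)^(1/4) = (64×9.169/π)^(1/4) = 3.70 in

d ≈ 3.70 in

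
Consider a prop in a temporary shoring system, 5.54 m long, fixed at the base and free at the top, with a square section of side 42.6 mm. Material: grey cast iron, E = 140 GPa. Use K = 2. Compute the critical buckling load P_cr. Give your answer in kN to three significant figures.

P_cr ≈ 3.09 kN

I = a⁴/12 = 42.6⁴/12 = 2.744×10^5 mm⁴
I = 2.744×10^5 mm⁴ = 2.744×10^-7 m⁴
Effective length L_e = K·L = 2 × 5.54 = 11.08 m
P_cr = π²EI / L_e² = π² × 140×10⁹ × 2.744×10^-7 / 11.08² = 3.089×10^3 N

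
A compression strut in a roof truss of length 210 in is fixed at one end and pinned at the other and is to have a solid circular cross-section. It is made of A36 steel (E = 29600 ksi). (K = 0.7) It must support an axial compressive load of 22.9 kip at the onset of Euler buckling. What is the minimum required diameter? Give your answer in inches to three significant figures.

L_e = K·L = 0.7 × 210 = 147.0 in
Required I = P_cr·L_e²/(π²E) = 2.290×10^4 × 147.0² / (π² × 2.96×10^7) = 1.694 in⁴
Solid circle: I = πd⁴/64  ⇒  d = (64I/π)^(1/4) = (64×1.694/π)^(1/4) = 2.42 in

d ≈ 2.42 in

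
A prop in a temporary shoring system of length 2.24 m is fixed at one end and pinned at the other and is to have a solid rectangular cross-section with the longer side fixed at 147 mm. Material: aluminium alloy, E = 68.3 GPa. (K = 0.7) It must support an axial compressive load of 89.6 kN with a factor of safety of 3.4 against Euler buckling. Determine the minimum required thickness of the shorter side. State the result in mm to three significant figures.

Required P_cr = n·P = 3.4 × 89.6 = 304.6 kN
L_e = K·L = 0.7 × 2.24 = 1.568 m
Required I = P_cr·L_e²/(π²E) = 3.046×10^5 × 1.568² / (π² × 6.83×10^10) = 1.111×10^-6 m⁴
I_req = 1.111×10^6 mm⁴
Rectangle, weak axis: I_min = h·b³/12 with h = 147 mm fixed  ⇒  b = (12I/h)^(1/3) = 44.9 mm

b ≈ 44.9 mm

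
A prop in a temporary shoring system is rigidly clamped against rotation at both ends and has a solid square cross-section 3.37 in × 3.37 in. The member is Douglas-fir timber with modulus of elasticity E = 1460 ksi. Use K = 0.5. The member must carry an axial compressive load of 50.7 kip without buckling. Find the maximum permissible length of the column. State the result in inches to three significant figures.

I = a⁴/12 = 3.37⁴/12 = 10.75 in⁴
At the buckling limit P_cr = P = 5.070×10^4 lb
From P_cr = π²EI/(K·L)²:  L = (1/K)·√(π²EI/P_cr) = (1/0.5)·√(π²×1.46×10^6×10.75/5.070×10^4)
L = 111 in

L_max ≈ 111 in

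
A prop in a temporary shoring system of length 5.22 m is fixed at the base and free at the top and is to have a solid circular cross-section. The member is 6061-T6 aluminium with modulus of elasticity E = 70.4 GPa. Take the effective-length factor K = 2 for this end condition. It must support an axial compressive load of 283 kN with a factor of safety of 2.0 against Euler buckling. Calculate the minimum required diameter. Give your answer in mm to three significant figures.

d ≈ 206 mm

Required P_cr = n·P = 2.0 × 283 = 566.0 kN
L_e = K·L = 2 × 5.22 = 10.44 m
Required I = P_cr·L_e²/(π²E) = 5.660×10^5 × 10.44² / (π² × 7.04×10^10) = 8.879×10^-5 m⁴
I_req = 8.879×10^7 mm⁴
Solid circle: I = πd⁴/64  ⇒  d = (64I/π)^(1/4) = (64×8.879×10^7/π)^(1/4) = 206 mm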